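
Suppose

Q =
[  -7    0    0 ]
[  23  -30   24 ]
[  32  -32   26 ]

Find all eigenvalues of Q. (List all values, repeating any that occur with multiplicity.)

Set up det(rI - Q) = 0.
Expanding the 3×3 determinant: p(r) = r^3 + 11r^2 + 16r - 84.
Rational-root test: r = 2 gives p(2) = 0.
Dividing by (r - 2) leaves r^2 + 13r + 42.
The quadratic factors as (r + 7)·(r + 6).
Eigenvalues: -7, -6, 2.

-7, -6, 2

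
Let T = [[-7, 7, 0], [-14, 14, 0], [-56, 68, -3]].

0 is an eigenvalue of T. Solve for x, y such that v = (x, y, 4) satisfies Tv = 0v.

We need (T)v = 0.
T = [[-7, 7, 0], [-14, 14, 0], [-56, 68, -3]].
Row 1: (-7)·x + (7)·y + (0)·4 = 0
Row 2: (-14)·x + (14)·y + (0)·4 = 0
Row 3: (-56)·x + (68)·y + (-3)·4 = 0
Solving gives x = 1, y = 1.
Check: T·(1, 1, 4) = (0, 0, 0) = 0·(1, 1, 4).

1, 1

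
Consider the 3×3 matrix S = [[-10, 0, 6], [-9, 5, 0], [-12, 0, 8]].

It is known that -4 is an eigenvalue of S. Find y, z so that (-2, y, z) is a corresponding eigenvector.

-2, -2

We need (S + 4I)v = 0.
S + 4I = [[-6, 0, 6], [-9, 9, 0], [-12, 0, 12]].
Row 1: (-6)·-2 + (0)·y + (6)·z = 0
Row 2: (-9)·-2 + (9)·y + (0)·z = 0
Row 3: (-12)·-2 + (0)·y + (12)·z = 0
Solving gives y = -2, z = -2.
Check: S·(-2, -2, -2) = (8, 8, 8) = -4·(-2, -2, -2).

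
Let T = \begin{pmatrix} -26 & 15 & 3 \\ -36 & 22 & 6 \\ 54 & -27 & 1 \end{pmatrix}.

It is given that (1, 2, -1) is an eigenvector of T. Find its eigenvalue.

1

Compute Tv: T·(1, 2, -1) = (1, 2, -1).
Since Tv = λv, compare component 1: 1 = λ·1, so λ = 1.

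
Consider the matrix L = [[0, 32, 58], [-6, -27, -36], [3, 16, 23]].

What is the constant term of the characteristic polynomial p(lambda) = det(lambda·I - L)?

p(0) = det(0·I − L) = det(−L) = (−1)^3·det(L).
det(L) = 90, so p(0) = -90.

-90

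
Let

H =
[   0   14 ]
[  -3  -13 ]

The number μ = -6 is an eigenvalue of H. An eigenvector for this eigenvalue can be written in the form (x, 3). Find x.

-7

We need (H + 6I)v = 0.
H + 6I = [[6, 14], [-3, -7]].
Row 1: (6)·x + (14)·3 = 0
Row 2: (-3)·x + (-7)·3 = 0
Solving gives x = -7.
Check: H·(-7, 3) = (42, -18) = -6·(-7, 3).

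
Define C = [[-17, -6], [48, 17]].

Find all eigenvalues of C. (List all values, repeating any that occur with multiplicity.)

det(C - rI) = (-17 - r)(17 - r) - (-6)·(48) = r^2 - 1.
This factors as (r + 1)·(r - 1) = 0.
Eigenvalues: -1, 1.

-1, 1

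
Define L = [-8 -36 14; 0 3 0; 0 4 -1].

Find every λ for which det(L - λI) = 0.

Compute the characteristic polynomial p(λ) = det(λI - L).
Expanding along the first row, p(λ) = λ^3 + 6λ^2 - 19λ - 24.
Since p(-1) = 0, λ = -1 is a root.
Dividing by (λ + 1) leaves λ^2 + 5λ - 24.
The quadratic factors as (λ + 8)·(λ - 3).
Eigenvalues: -8, -1, 3.

-8, -1, 3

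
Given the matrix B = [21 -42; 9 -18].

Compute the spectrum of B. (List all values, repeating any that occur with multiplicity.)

0, 3

det(B - rI) = (21 - r)(-18 - r) - (-42)·(9) = r^2 - 3r.
This factors as r·(r - 3) = 0.
Eigenvalues: 0, 3.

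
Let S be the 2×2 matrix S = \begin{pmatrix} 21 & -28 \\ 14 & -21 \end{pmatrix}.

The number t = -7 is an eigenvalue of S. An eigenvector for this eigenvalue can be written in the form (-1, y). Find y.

We need (S + 7I)v = 0.
S + 7I = [[28, -28], [14, -14]].
Row 1: (28)·-1 + (-28)·y = 0
Row 2: (14)·-1 + (-14)·y = 0
Solving gives y = -1.
Check: S·(-1, -1) = (7, 7) = -7·(-1, -1).

-1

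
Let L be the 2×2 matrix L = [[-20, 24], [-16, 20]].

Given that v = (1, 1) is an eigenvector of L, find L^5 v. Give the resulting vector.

(1024, 1024)

First find the eigenvalue: Lv = (4, 4) = 4·(1, 1), so λ = 4.
Then L^5 v = λ^5·v = 4^5·(1, 1) = 1024·(1, 1) = (1024, 1024).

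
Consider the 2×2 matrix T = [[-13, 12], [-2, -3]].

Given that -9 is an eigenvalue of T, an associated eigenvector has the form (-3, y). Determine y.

We need (T + 9I)v = 0.
T + 9I = [[-4, 12], [-2, 6]].
Row 1: (-4)·-3 + (12)·y = 0
Row 2: (-2)·-3 + (6)·y = 0
Solving gives y = -1.
Check: T·(-3, -1) = (27, 9) = -9·(-3, -1).

-1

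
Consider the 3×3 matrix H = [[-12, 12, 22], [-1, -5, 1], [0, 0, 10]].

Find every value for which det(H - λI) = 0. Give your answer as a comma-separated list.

Set up det(tI - H) = 0.
Expanding the 3×3 determinant: p(t) = t^3 + 7t^2 - 98t - 720.
Since p(-8) = 0, t = -8 is a root.
Factor out (t + 8): p(t) = (t + 8)·(t^2 - t - 90).
The quadratic factors as (t + 9)·(t - 10).
Eigenvalues: -9, -8, 10.

-9, -8, 10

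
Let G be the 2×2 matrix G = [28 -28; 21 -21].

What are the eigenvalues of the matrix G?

det(G - lambda·I) = (28 - lambda)(-21 - lambda) - (-28)·(21) = lambda^2 - 7·lambda.
This factors as lambda·(lambda - 7) = 0.
Eigenvalues: 0, 7.

0, 7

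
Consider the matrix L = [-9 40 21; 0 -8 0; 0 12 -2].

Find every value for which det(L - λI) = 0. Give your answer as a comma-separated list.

-9, -8, -2

Compute the characteristic polynomial p(λ) = det(λI - L).
Expanding the 3×3 determinant: p(λ) = λ^3 + 19λ^2 + 106λ + 144.
Try λ = -2: p(-2) = 0, so -2 is a root.
Factor out (λ + 2): p(λ) = (λ + 2)·(λ^2 + 17λ + 72).
The quadratic factors as (λ + 9)·(λ + 8).
Eigenvalues: -9, -8, -2.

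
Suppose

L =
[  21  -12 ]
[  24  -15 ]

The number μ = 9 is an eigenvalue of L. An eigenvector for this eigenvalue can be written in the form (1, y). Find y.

1

We need (L - 9I)v = 0.
L - 9I = [[12, -12], [24, -24]].
Row 1: (12)·1 + (-12)·y = 0
Row 2: (24)·1 + (-24)·y = 0
Solving gives y = 1.
Check: L·(1, 1) = (9, 9) = 9·(1, 1).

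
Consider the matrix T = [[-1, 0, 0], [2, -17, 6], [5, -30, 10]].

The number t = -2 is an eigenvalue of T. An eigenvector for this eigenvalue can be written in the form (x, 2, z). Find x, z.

0, 5

We need (T + 2I)v = 0.
T + 2I = [[1, 0, 0], [2, -15, 6], [5, -30, 12]].
Row 1: (1)·x + (0)·2 + (0)·z = 0
Row 2: (2)·x + (-15)·2 + (6)·z = 0
Row 3: (5)·x + (-30)·2 + (12)·z = 0
Solving gives x = 0, z = 5.
Check: T·(0, 2, 5) = (0, -4, -10) = -2·(0, 2, 5).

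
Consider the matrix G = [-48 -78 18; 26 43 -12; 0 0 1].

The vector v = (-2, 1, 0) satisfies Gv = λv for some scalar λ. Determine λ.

Compute Gv: G·(-2, 1, 0) = (18, -9, 0).
Since Gv = λv, compare component 1: 18 = λ·-2, so λ = -9.

-9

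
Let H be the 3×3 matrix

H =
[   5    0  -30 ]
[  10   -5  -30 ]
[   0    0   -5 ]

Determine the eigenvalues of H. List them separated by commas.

The characteristic polynomial is p(s) = det(sI - H).
Expanding the 3×3 determinant: p(s) = s^3 + 5s^2 - 25s - 125.
Since p(5) = 0, s = 5 is a root.
Dividing by (s - 5) leaves s^2 + 10s + 25.
The quadratic factor is (s + 5)^2.
Eigenvalues: -5, -5, 5.

-5, -5, 5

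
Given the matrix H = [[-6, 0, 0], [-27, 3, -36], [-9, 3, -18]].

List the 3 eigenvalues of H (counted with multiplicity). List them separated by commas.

-9, -6, -6

The characteristic polynomial is p(lambda) = det(lambda·I - H).
Expanding along the first row, p(lambda) = lambda^3 + 21·lambda^2 + 144·lambda + 324.
Since p(-9) = 0, lambda = -9 is a root.
Dividing by (lambda + 9) leaves lambda^2 + 12·lambda + 36.
The quadratic factor is (lambda + 6)^2.
Eigenvalues: -9, -6, -6.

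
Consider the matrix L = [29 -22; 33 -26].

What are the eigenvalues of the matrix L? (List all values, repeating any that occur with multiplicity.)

-4, 7

det(L - rI) = (29 - r)(-26 - r) - (-22)·(33) = r^2 - 3r - 28.
This factors as (r + 4)·(r - 7) = 0.
Eigenvalues: -4, 7.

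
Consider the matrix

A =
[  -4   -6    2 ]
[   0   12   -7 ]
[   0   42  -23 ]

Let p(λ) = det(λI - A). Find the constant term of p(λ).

p(λ) = λ^3 + 15λ^2 + 62λ + 72.
The constant term is 72.

72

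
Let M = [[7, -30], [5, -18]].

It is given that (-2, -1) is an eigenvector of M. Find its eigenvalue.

-8

Compute Mv: M·(-2, -1) = (16, 8).
Since Mv = λv, compare component 1: 16 = λ·-2, so λ = -8.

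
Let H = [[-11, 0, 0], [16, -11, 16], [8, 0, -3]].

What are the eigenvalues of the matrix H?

-11, -11, -3

Compute the characteristic polynomial p(λ) = det(λI - H).
Expanding the 3×3 determinant: p(λ) = λ^3 + 25λ^2 + 187λ + 363.
Rational-root test: λ = -11 gives p(-11) = 0.
Dividing by (λ + 11) leaves λ^2 + 14λ + 33.
The quadratic factors as (λ + 11)·(λ + 3).
Eigenvalues: -11, -11, -3.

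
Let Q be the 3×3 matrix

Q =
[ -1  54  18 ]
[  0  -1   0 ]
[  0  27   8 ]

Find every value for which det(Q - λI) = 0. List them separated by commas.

-1, -1, 8

The characteristic polynomial is p(s) = det(sI - Q).
Expanding along the first row, p(s) = s^3 - 6s^2 - 15s - 8.
Since p(8) = 0, s = 8 is a root.
Factor out (s - 8): p(s) = (s - 8)·(s^2 + 2s + 1).
The quadratic factor is (s + 1)^2.
Eigenvalues: -1, -1, 8.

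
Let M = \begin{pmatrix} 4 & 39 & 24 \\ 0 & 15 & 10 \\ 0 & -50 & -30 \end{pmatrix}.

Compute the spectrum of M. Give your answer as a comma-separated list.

-10, -5, 4

Set up det(λI - M) = 0.
Expanding the 3×3 determinant: p(λ) = λ^3 + 11λ^2 - 10λ - 200.
Try λ = -5: p(-5) = 0, so -5 is a root.
Factor out (λ + 5): p(λ) = (λ + 5)·(λ^2 + 6λ - 40).
The quadratic factors as (λ + 10)·(λ - 4).
Eigenvalues: -10, -5, 4.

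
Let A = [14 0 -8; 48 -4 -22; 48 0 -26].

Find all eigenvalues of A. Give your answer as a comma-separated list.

Set up det(rI - A) = 0.
Cofactor expansion gives p(r) = r^3 + 16r^2 + 68r + 80.
Try r = -2: p(-2) = 0, so -2 is a root.
Factor out (r + 2): p(r) = (r + 2)·(r^2 + 14r + 40).
The quadratic factors as (r + 10)·(r + 4).
Eigenvalues: -10, -4, -2.

-10, -4, -2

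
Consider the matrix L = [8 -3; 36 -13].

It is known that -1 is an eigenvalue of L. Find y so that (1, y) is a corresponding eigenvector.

3

We need (L + 1I)v = 0.
L + 1I = [[9, -3], [36, -12]].
Row 1: (9)·1 + (-3)·y = 0
Row 2: (36)·1 + (-12)·y = 0
Solving gives y = 3.
Check: L·(1, 3) = (-1, -3) = -1·(1, 3).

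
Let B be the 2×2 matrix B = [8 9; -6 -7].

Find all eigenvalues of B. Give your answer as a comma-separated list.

-1, 2

det(B - rI) = (8 - r)(-7 - r) - (9)·(-6) = r^2 - r - 2.
This factors as (r + 1)·(r - 2) = 0.
Eigenvalues: -1, 2.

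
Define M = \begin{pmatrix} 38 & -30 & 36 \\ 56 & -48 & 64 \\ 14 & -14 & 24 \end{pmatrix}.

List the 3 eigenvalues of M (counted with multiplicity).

-4, 8, 10

Compute the characteristic polynomial p(s) = det(sI - M).
Expanding the 3×3 determinant: p(s) = s^3 - 14s^2 + 8s + 320.
Since p(8) = 0, s = 8 is a root.
Factor out (s - 8): p(s) = (s - 8)·(s^2 - 6s - 40).
The quadratic factors as (s + 4)·(s - 10).
Eigenvalues: -4, 8, 10.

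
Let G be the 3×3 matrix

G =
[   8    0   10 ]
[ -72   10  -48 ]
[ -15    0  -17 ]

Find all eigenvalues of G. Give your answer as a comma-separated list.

Set up det(tI - G) = 0.
Expanding the 3×3 determinant: p(t) = t^3 - t^2 - 76t - 140.
Rational-root test: t = -2 gives p(-2) = 0.
Dividing by (t + 2) leaves t^2 - 3t - 70.
The quadratic factors as (t + 7)·(t - 10).
Eigenvalues: -7, -2, 10.

-7, -2, 10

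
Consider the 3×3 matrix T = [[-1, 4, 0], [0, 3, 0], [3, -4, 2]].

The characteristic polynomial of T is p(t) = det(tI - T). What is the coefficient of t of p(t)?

1

p(t) = t^3 - 4t^2 + t + 6.
The coefficient of t is 1.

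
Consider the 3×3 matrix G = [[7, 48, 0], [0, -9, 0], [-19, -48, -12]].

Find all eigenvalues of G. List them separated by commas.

-12, -9, 7

Set up det(μI - G) = 0.
Cofactor expansion gives p(μ) = μ^3 + 14μ^2 - 39μ - 756.
Since p(7) = 0, μ = 7 is a root.
Dividing by (μ - 7) leaves μ^2 + 21μ + 108.
The quadratic factors as (μ + 12)·(μ + 9).
Eigenvalues: -12, -9, 7.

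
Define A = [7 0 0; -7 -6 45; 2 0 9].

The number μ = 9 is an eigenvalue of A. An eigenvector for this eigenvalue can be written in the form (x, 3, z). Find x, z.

0, 1

We need (A - 9I)v = 0.
A - 9I = [[-2, 0, 0], [-7, -15, 45], [2, 0, 0]].
Row 1: (-2)·x + (0)·3 + (0)·z = 0
Row 2: (-7)·x + (-15)·3 + (45)·z = 0
Row 3: (2)·x + (0)·3 + (0)·z = 0
Solving gives x = 0, z = 1.
Check: A·(0, 3, 1) = (0, 27, 9) = 9·(0, 3, 1).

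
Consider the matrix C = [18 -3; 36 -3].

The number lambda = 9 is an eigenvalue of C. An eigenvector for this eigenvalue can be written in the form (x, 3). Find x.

We need (C - 9I)v = 0.
C - 9I = [[9, -3], [36, -12]].
Row 1: (9)·x + (-3)·3 = 0
Row 2: (36)·x + (-12)·3 = 0
Solving gives x = 1.
Check: C·(1, 3) = (9, 27) = 9·(1, 3).

1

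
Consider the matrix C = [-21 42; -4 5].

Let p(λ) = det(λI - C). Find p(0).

p(0) = det(0·I − C) = det(−C) = (−1)^2·det(C).
det(C) = 63, so p(0) = 63.

63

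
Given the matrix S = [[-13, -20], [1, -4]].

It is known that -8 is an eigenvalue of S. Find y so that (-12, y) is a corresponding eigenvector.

3

We need (S + 8I)v = 0.
S + 8I = [[-5, -20], [1, 4]].
Row 1: (-5)·-12 + (-20)·y = 0
Row 2: (1)·-12 + (4)·y = 0
Solving gives y = 3.
Check: S·(-12, 3) = (96, -24) = -8·(-12, 3).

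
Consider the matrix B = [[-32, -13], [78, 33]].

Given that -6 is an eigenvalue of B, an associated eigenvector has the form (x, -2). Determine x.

1

We need (B + 6I)v = 0.
B + 6I = [[-26, -13], [78, 39]].
Row 1: (-26)·x + (-13)·-2 = 0
Row 2: (78)·x + (39)·-2 = 0
Solving gives x = 1.
Check: B·(1, -2) = (-6, 12) = -6·(1, -2).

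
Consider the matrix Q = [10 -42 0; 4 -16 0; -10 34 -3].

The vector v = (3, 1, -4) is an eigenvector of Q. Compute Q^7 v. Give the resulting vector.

First find the eigenvalue: Qv = (-12, -4, 16) = -4·(3, 1, -4), so λ = -4.
Then Q^7 v = λ^7·v = (-4)^7·(3, 1, -4) = -16384·(3, 1, -4) = (-49152, -16384, 65536).

(-49152, -16384, 65536)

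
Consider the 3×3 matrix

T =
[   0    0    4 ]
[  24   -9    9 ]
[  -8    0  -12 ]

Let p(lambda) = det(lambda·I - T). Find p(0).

288

p(0) = det(0·I − T) = det(−T) = (−1)^3·det(T).
det(T) = -288, so p(0) = 288.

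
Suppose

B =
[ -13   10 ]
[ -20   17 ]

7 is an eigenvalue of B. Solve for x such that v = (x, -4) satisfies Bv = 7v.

-2

We need (B - 7I)v = 0.
B - 7I = [[-20, 10], [-20, 10]].
Row 1: (-20)·x + (10)·-4 = 0
Row 2: (-20)·x + (10)·-4 = 0
Solving gives x = -2.
Check: B·(-2, -4) = (-14, -28) = 7·(-2, -4).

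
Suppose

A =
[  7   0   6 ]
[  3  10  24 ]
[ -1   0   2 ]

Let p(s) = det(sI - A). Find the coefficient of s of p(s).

p(s) = s^3 - 19s^2 + 110s - 200.
The coefficient of s is 110.

110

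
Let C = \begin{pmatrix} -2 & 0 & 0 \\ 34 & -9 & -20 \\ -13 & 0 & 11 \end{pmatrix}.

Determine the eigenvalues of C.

Set up det(λI - C) = 0.
Expanding the 3×3 determinant: p(λ) = λ^3 - 103λ - 198.
Since p(-2) = 0, λ = -2 is a root.
Factor out (λ + 2): p(λ) = (λ + 2)·(λ^2 - 2λ - 99).
The quadratic factors as (λ + 9)·(λ - 11).
Eigenvalues: -9, -2, 11.

-9, -2, 11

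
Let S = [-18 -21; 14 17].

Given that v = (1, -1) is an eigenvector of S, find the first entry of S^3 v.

27

First find the eigenvalue: Sv = (3, -3) = 3·(1, -1), so λ = 3.
Then S^3 v = λ^3·v = 3^3·(1, -1) = 27·(1, -1) = (27, -27).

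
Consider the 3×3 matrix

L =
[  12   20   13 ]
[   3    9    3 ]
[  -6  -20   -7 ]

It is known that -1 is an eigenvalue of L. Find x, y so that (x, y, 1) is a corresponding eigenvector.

-1, 0

We need (L + 1I)v = 0.
L + 1I = [[13, 20, 13], [3, 10, 3], [-6, -20, -6]].
Row 1: (13)·x + (20)·y + (13)·1 = 0
Row 2: (3)·x + (10)·y + (3)·1 = 0
Row 3: (-6)·x + (-20)·y + (-6)·1 = 0
Solving gives x = -1, y = 0.
Check: L·(-1, 0, 1) = (1, 0, -1) = -1·(-1, 0, 1).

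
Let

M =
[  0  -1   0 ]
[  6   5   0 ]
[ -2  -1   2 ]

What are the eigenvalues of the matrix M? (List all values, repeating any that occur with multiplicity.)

The characteristic polynomial is p(s) = det(sI - M).
Cofactor expansion gives p(s) = s^3 - 7s^2 + 16s - 12.
Since p(2) = 0, s = 2 is a root.
Dividing by (s - 2) leaves s^2 - 5s + 6.
The quadratic factors as (s - 2)·(s - 3).
Eigenvalues: 2, 2, 3.

2, 2, 3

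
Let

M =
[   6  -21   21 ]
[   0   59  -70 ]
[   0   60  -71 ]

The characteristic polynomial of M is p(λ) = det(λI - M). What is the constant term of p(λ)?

-66

p(λ) = λ^3 + 6λ^2 - 61λ - 66.
The constant term is -66.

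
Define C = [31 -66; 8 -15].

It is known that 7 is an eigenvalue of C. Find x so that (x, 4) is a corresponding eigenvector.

We need (C - 7I)v = 0.
C - 7I = [[24, -66], [8, -22]].
Row 1: (24)·x + (-66)·4 = 0
Row 2: (8)·x + (-22)·4 = 0
Solving gives x = 11.
Check: C·(11, 4) = (77, 28) = 7·(11, 4).

11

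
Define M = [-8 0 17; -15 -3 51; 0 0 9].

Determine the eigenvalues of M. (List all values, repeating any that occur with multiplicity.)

The characteristic polynomial is p(s) = det(sI - M).
Expanding along the first row, p(s) = s^3 + 2s^2 - 75s - 216.
Try s = -3: p(-3) = 0, so -3 is a root.
Factor out (s + 3): p(s) = (s + 3)·(s^2 - s - 72).
The quadratic factors as (s + 8)·(s - 9).
Eigenvalues: -8, -3, 9.

-8, -3, 9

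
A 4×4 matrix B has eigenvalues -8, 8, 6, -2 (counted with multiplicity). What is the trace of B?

trace(B) is the sum of the eigenvalues: (-8) + (8) + (6) + (-2) = 4.

4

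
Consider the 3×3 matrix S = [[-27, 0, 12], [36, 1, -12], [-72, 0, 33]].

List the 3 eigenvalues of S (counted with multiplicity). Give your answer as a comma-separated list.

Set up det(tI - S) = 0.
Expanding the 3×3 determinant: p(t) = t^3 - 7t^2 - 21t + 27.
Try t = -3: p(-3) = 0, so -3 is a root.
Dividing by (t + 3) leaves t^2 - 10t + 9.
The quadratic factors as (t - 1)·(t - 9).
Eigenvalues: -3, 1, 9.

-3, 1, 9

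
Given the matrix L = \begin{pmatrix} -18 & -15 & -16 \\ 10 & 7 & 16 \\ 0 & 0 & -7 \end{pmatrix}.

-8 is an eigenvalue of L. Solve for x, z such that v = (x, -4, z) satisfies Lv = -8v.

6, 0

We need (L + 8I)v = 0.
L + 8I = [[-10, -15, -16], [10, 15, 16], [0, 0, 1]].
Row 1: (-10)·x + (-15)·-4 + (-16)·z = 0
Row 2: (10)·x + (15)·-4 + (16)·z = 0
Row 3: (0)·x + (0)·-4 + (1)·z = 0
Solving gives x = 6, z = 0.
Check: L·(6, -4, 0) = (-48, 32, 0) = -8·(6, -4, 0).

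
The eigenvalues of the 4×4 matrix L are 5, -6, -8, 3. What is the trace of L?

-6

trace(L) is the sum of the eigenvalues: (5) + (-6) + (-8) + (3) = -6.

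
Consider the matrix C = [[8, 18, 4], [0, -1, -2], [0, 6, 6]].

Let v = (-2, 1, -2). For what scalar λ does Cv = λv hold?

3

Compute Cv: C·(-2, 1, -2) = (-6, 3, -6).
Since Cv = λv, compare component 1: -6 = λ·-2, so λ = 3.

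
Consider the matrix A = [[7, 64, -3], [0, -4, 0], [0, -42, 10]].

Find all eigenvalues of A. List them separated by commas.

-4, 7, 10

Compute the characteristic polynomial p(s) = det(sI - A).
Expanding along the first row, p(s) = s^3 - 13s^2 + 2s + 280.
Since p(-4) = 0, s = -4 is a root.
Factor out (s + 4): p(s) = (s + 4)·(s^2 - 17s + 70).
The quadratic factors as (s - 7)·(s - 10).
Eigenvalues: -4, 7, 10.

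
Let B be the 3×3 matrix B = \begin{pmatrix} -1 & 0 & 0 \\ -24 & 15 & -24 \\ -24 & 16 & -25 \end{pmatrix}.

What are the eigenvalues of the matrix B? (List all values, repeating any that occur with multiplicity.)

Set up det(rI - B) = 0.
Cofactor expansion gives p(r) = r^3 + 11r^2 + 19r + 9.
Try r = -1: p(-1) = 0, so -1 is a root.
Dividing by (r + 1) leaves r^2 + 10r + 9.
The quadratic factors as (r + 9)·(r + 1).
Eigenvalues: -9, -1, -1.

-9, -1, -1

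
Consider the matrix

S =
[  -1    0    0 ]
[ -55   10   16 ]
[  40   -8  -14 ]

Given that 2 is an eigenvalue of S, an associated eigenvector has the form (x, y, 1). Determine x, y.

0, -2

We need (S - 2I)v = 0.
S - 2I = [[-3, 0, 0], [-55, 8, 16], [40, -8, -16]].
Row 1: (-3)·x + (0)·y + (0)·1 = 0
Row 2: (-55)·x + (8)·y + (16)·1 = 0
Row 3: (40)·x + (-8)·y + (-16)·1 = 0
Solving gives x = 0, y = -2.
Check: S·(0, -2, 1) = (0, -4, 2) = 2·(0, -2, 1).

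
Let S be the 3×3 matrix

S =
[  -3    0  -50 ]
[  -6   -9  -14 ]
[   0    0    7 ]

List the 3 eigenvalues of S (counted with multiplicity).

Compute the characteristic polynomial p(r) = det(rI - S).
Expanding the 3×3 determinant: p(r) = r^3 + 5r^2 - 57r - 189.
Try r = -3: p(-3) = 0, so -3 is a root.
Factor out (r + 3): p(r) = (r + 3)·(r^2 + 2r - 63).
The quadratic factors as (r + 9)·(r - 7).
Eigenvalues: -9, -3, 7.

-9, -3, 7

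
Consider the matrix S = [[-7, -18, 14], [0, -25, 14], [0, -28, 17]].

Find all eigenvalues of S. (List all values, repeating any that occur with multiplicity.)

The characteristic polynomial is p(lambda) = det(lambda·I - S).
Expanding along the first row, p(lambda) = lambda^3 + 15·lambda^2 + 23·lambda - 231.
Since p(-7) = 0, lambda = -7 is a root.
Factor out (lambda + 7): p(lambda) = (lambda + 7)·(lambda^2 + 8·lambda - 33).
The quadratic factors as (lambda + 11)·(lambda - 3).
Eigenvalues: -11, -7, 3.

-11, -7, 3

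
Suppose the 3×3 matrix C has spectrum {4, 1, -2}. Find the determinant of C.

-8

det(C) is the product of the eigenvalues: (4) · (1) · (-2) = -8.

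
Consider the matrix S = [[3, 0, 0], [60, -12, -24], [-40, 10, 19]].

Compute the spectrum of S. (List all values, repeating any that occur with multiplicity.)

3, 3, 4

Compute the characteristic polynomial p(λ) = det(λI - S).
Cofactor expansion gives p(λ) = λ^3 - 10λ^2 + 33λ - 36.
Since p(3) = 0, λ = 3 is a root.
Dividing by (λ - 3) leaves λ^2 - 7λ + 12.
The quadratic factors as (λ - 3)·(λ - 4).
Eigenvalues: 3, 3, 4.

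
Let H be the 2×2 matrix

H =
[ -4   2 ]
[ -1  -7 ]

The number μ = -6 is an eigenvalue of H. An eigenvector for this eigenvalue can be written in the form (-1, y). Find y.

We need (H + 6I)v = 0.
H + 6I = [[2, 2], [-1, -1]].
Row 1: (2)·-1 + (2)·y = 0
Row 2: (-1)·-1 + (-1)·y = 0
Solving gives y = 1.
Check: H·(-1, 1) = (6, -6) = -6·(-1, 1).

1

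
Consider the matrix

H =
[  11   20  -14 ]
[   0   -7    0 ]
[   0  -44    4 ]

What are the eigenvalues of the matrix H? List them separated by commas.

The characteristic polynomial is p(λ) = det(λI - H).
Expanding the 3×3 determinant: p(λ) = λ^3 - 8λ^2 - 61λ + 308.
Since p(-7) = 0, λ = -7 is a root.
Factor out (λ + 7): p(λ) = (λ + 7)·(λ^2 - 15λ + 44).
The quadratic factors as (λ - 4)·(λ - 11).
Eigenvalues: -7, 4, 11.

-7, 4, 11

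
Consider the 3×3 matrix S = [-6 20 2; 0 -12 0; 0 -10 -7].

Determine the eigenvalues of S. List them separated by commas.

-12, -7, -6

Compute the characteristic polynomial p(λ) = det(λI - S).
Expanding the 3×3 determinant: p(λ) = λ^3 + 25λ^2 + 198λ + 504.
Try λ = -6: p(-6) = 0, so -6 is a root.
Factor out (λ + 6): p(λ) = (λ + 6)·(λ^2 + 19λ + 84).
The quadratic factors as (λ + 12)·(λ + 7).
Eigenvalues: -12, -7, -6.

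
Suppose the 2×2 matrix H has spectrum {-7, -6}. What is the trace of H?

-13

trace(H) is the sum of the eigenvalues: (-7) + (-6) = -13.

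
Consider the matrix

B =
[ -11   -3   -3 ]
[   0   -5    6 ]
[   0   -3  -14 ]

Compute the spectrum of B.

-11, -11, -8

The characteristic polynomial is p(λ) = det(λI - B).
Expanding the 3×3 determinant: p(λ) = λ^3 + 30λ^2 + 297λ + 968.
Rational-root test: λ = -8 gives p(-8) = 0.
Factor out (λ + 8): p(λ) = (λ + 8)·(λ^2 + 22λ + 121).
The quadratic factor is (λ + 11)^2.
Eigenvalues: -11, -11, -8.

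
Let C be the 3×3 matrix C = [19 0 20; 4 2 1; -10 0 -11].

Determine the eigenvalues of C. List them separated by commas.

-1, 2, 9

Set up det(sI - C) = 0.
Cofactor expansion gives p(s) = s^3 - 10s^2 + 7s + 18.
Try s = -1: p(-1) = 0, so -1 is a root.
Dividing by (s + 1) leaves s^2 - 11s + 18.
The quadratic factors as (s - 2)·(s - 9).
Eigenvalues: -1, 2, 9.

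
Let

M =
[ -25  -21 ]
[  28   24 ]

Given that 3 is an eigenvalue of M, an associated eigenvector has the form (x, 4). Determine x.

We need (M - 3I)v = 0.
M - 3I = [[-28, -21], [28, 21]].
Row 1: (-28)·x + (-21)·4 = 0
Row 2: (28)·x + (21)·4 = 0
Solving gives x = -3.
Check: M·(-3, 4) = (-9, 12) = 3·(-3, 4).

-3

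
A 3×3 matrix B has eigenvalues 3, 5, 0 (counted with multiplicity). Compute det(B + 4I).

If B has eigenvalues 3, 5, 0, then B + 4I has eigenvalues 7, 9, 4.
det(B + 4I) = (7) · (9) · (4) = 252.

252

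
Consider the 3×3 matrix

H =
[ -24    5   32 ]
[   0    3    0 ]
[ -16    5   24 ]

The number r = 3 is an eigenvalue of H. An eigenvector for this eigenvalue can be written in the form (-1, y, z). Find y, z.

We need (H - 3I)v = 0.
H - 3I = [[-27, 5, 32], [0, 0, 0], [-16, 5, 21]].
Row 1: (-27)·-1 + (5)·y + (32)·z = 0
Row 2: (0)·-1 + (0)·y + (0)·z = 0
Row 3: (-16)·-1 + (5)·y + (21)·z = 0
Solving gives y = 1, z = -1.
Check: H·(-1, 1, -1) = (-3, 3, -3) = 3·(-1, 1, -1).

1, -1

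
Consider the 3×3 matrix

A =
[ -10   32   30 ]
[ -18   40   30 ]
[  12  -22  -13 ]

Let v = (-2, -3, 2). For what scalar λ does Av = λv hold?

Compute Av: A·(-2, -3, 2) = (-16, -24, 16).
Since Av = λv, compare component 1: -16 = λ·-2, so λ = 8.

8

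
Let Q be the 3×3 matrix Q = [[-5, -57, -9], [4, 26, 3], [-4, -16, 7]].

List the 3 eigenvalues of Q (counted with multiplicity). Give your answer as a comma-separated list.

Compute the characteristic polynomial p(λ) = det(λI - Q).
Cofactor expansion gives p(λ) = λ^3 - 28λ^2 + 257λ - 770.
Try λ = 7: p(7) = 0, so 7 is a root.
Factor out (λ - 7): p(λ) = (λ - 7)·(λ^2 - 21λ + 110).
The quadratic factors as (λ - 10)·(λ - 11).
Eigenvalues: 7, 10, 11.

7, 10, 11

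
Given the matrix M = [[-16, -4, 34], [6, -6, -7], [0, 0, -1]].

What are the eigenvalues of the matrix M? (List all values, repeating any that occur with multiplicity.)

Compute the characteristic polynomial p(r) = det(rI - M).
Expanding the 3×3 determinant: p(r) = r^3 + 23r^2 + 142r + 120.
Rational-root test: r = -1 gives p(-1) = 0.
Dividing by (r + 1) leaves r^2 + 22r + 120.
The quadratic factors as (r + 12)·(r + 10).
Eigenvalues: -12, -10, -1.

-12, -10, -1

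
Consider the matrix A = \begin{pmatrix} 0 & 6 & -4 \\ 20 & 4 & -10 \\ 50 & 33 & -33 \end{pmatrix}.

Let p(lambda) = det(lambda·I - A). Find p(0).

880

p(0) = det(0·I − A) = det(−A) = (−1)^3·det(A).
det(A) = -880, so p(0) = 880.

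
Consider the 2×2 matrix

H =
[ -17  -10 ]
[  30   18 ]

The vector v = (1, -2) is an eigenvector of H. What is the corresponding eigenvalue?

3

Compute Hv: H·(1, -2) = (3, -6).
Since Hv = λv, compare component 1: 3 = λ·1, so λ = 3.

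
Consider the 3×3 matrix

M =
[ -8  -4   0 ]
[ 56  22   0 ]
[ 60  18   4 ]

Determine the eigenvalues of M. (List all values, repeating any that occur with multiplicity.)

4, 6, 8

Compute the characteristic polynomial p(t) = det(tI - M).
Expanding the 3×3 determinant: p(t) = t^3 - 18t^2 + 104t - 192.
Rational-root test: t = 6 gives p(6) = 0.
Dividing by (t - 6) leaves t^2 - 12t + 32.
The quadratic factors as (t - 4)·(t - 8).
Eigenvalues: 4, 6, 8.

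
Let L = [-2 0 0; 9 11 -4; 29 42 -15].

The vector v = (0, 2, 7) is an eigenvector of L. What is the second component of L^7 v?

-4374

First find the eigenvalue: Lv = (0, -6, -21) = -3·(0, 2, 7), so λ = -3.
Then L^7 v = λ^7·v = (-3)^7·(0, 2, 7) = -2187·(0, 2, 7) = (0, -4374, -15309).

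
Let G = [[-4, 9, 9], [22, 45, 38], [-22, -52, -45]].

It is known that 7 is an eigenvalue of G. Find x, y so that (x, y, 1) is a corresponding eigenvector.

We need (G - 7I)v = 0.
G - 7I = [[-11, 9, 9], [22, 38, 38], [-22, -52, -52]].
Row 1: (-11)·x + (9)·y + (9)·1 = 0
Row 2: (22)·x + (38)·y + (38)·1 = 0
Row 3: (-22)·x + (-52)·y + (-52)·1 = 0
Solving gives x = 0, y = -1.
Check: G·(0, -1, 1) = (0, -7, 7) = 7·(0, -1, 1).

0, -1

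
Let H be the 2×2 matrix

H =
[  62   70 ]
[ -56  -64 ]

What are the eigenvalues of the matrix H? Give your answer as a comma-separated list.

det(H - rI) = (62 - r)(-64 - r) - (70)·(-56) = r^2 + 2r - 48.
This factors as (r + 8)·(r - 6) = 0.
Eigenvalues: -8, 6.

-8, 6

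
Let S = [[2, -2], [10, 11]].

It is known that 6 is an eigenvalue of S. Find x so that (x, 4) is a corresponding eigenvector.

-2

We need (S - 6I)v = 0.
S - 6I = [[-4, -2], [10, 5]].
Row 1: (-4)·x + (-2)·4 = 0
Row 2: (10)·x + (5)·4 = 0
Solving gives x = -2.
Check: S·(-2, 4) = (-12, 24) = 6·(-2, 4).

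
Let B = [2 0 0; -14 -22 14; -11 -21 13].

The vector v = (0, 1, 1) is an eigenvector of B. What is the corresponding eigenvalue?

Compute Bv: B·(0, 1, 1) = (0, -8, -8).
Since Bv = λv, compare component 2: -8 = λ·1, so λ = -8.

-8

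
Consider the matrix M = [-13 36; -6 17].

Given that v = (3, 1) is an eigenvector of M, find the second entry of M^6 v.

First find the eigenvalue: Mv = (-3, -1) = -1·(3, 1), so λ = -1.
Then M^6 v = λ^6·v = (-1)^6·(3, 1) = 1·(3, 1) = (3, 1).

1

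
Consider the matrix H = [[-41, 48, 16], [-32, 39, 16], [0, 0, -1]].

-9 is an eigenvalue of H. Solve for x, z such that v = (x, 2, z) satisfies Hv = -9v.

We need (H + 9I)v = 0.
H + 9I = [[-32, 48, 16], [-32, 48, 16], [0, 0, 8]].
Row 1: (-32)·x + (48)·2 + (16)·z = 0
Row 2: (-32)·x + (48)·2 + (16)·z = 0
Row 3: (0)·x + (0)·2 + (8)·z = 0
Solving gives x = 3, z = 0.
Check: H·(3, 2, 0) = (-27, -18, 0) = -9·(3, 2, 0).

3, 0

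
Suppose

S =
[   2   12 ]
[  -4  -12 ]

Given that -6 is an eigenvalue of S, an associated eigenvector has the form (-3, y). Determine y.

2

We need (S + 6I)v = 0.
S + 6I = [[8, 12], [-4, -6]].
Row 1: (8)·-3 + (12)·y = 0
Row 2: (-4)·-3 + (-6)·y = 0
Solving gives y = 2.
Check: S·(-3, 2) = (18, -12) = -6·(-3, 2).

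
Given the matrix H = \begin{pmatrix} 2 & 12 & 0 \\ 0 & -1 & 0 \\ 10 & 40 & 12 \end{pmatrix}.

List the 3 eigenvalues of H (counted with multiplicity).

-1, 2, 12

Compute the characteristic polynomial p(lambda) = det(lambda·I - H).
Cofactor expansion gives p(lambda) = lambda^3 - 13·lambda^2 + 10·lambda + 24.
Rational-root test: lambda = -1 gives p(-1) = 0.
Dividing by (lambda + 1) leaves lambda^2 - 14·lambda + 24.
The quadratic factors as (lambda - 2)·(lambda - 12).
Eigenvalues: -1, 2, 12.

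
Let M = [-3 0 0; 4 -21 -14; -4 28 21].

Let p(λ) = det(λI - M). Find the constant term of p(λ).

p(λ) = λ^3 + 3λ^2 - 49λ - 147.
The constant term is -147.

-147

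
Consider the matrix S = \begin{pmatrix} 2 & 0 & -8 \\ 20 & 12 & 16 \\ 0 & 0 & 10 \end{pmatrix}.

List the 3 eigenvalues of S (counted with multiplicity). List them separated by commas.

Compute the characteristic polynomial p(r) = det(rI - S).
Expanding the 3×3 determinant: p(r) = r^3 - 24r^2 + 164r - 240.
Rational-root test: r = 2 gives p(2) = 0.
Dividing by (r - 2) leaves r^2 - 22r + 120.
The quadratic factors as (r - 10)·(r - 12).
Eigenvalues: 2, 10, 12.

2, 10, 12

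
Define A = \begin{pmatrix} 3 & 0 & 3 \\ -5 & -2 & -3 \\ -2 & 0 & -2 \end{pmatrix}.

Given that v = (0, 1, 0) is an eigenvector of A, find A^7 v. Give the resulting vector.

First find the eigenvalue: Av = (0, -2, 0) = -2·(0, 1, 0), so λ = -2.
Then A^7 v = λ^7·v = (-2)^7·(0, 1, 0) = -128·(0, 1, 0) = (0, -128, 0).

(0, -128, 0)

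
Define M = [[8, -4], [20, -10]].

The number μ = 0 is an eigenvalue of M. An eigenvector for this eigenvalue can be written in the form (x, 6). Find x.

3

We need (M)v = 0.
M = [[8, -4], [20, -10]].
Row 1: (8)·x + (-4)·6 = 0
Row 2: (20)·x + (-10)·6 = 0
Solving gives x = 3.
Check: M·(3, 6) = (0, 0) = 0·(3, 6).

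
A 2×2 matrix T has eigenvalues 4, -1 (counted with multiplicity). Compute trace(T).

trace(T) is the sum of the eigenvalues: (4) + (-1) = 3.

3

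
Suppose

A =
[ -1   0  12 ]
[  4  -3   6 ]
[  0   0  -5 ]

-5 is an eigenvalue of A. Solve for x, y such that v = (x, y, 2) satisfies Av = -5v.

We need (A + 5I)v = 0.
A + 5I = [[4, 0, 12], [4, 2, 6], [0, 0, 0]].
Row 1: (4)·x + (0)·y + (12)·2 = 0
Row 2: (4)·x + (2)·y + (6)·2 = 0
Row 3: (0)·x + (0)·y + (0)·2 = 0
Solving gives x = -6, y = 6.
Check: A·(-6, 6, 2) = (30, -30, -10) = -5·(-6, 6, 2).

-6, 6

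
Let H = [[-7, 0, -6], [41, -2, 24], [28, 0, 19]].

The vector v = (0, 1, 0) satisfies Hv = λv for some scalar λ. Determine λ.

Compute Hv: H·(0, 1, 0) = (0, -2, 0).
Since Hv = λv, compare component 2: -2 = λ·1, so λ = -2.

-2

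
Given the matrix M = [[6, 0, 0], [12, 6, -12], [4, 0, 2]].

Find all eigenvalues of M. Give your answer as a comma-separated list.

Set up det(lambda·I - M) = 0.
Cofactor expansion gives p(lambda) = lambda^3 - 14·lambda^2 + 60·lambda - 72.
Try lambda = 6: p(6) = 0, so 6 is a root.
Factor out (lambda - 6): p(lambda) = (lambda - 6)·(lambda^2 - 8·lambda + 12).
The quadratic factors as (lambda - 2)·(lambda - 6).
Eigenvalues: 2, 6, 6.

2, 6, 6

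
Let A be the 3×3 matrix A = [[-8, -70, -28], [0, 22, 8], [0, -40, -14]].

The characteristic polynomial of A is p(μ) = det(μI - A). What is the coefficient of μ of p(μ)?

p(μ) = μ^3 - 52μ + 96.
The coefficient of μ is -52.

-52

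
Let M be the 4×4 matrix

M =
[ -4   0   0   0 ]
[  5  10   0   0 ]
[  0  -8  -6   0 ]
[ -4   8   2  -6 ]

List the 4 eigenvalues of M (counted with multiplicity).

-6, -6, -4, 10

M is lower triangular, so its eigenvalues are the diagonal entries.
Diagonal: -4, 10, -6, -6.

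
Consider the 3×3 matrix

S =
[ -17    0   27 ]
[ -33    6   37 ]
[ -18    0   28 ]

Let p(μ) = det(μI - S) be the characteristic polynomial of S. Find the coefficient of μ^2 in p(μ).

The coefficient of μ^2 of det(μI - S) is −trace(S).
trace(S) = (-17) + (6) + (28) = 17, so the coefficient is -17.

-17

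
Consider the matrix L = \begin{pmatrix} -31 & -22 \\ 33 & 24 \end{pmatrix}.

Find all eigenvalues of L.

-9, 2

det(L - lambda·I) = (-31 - lambda)(24 - lambda) - (-22)·(33) = lambda^2 + 7·lambda - 18.
This factors as (lambda + 9)·(lambda - 2) = 0.
Eigenvalues: -9, 2.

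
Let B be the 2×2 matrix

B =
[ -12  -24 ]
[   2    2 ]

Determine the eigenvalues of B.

det(B - λI) = (-12 - λ)(2 - λ) - (-24)·(2) = λ^2 + 10λ + 24.
This factors as (λ + 6)·(λ + 4) = 0.
Eigenvalues: -6, -4.

-6, -4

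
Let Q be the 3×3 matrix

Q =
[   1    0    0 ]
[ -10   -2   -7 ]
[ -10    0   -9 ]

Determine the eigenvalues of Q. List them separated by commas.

The characteristic polynomial is p(s) = det(sI - Q).
Expanding the 3×3 determinant: p(s) = s^3 + 10s^2 + 7s - 18.
Since p(-9) = 0, s = -9 is a root.
Factor out (s + 9): p(s) = (s + 9)·(s^2 + s - 2).
The quadratic factors as (s + 2)·(s - 1).
Eigenvalues: -9, -2, 1.

-9, -2, 1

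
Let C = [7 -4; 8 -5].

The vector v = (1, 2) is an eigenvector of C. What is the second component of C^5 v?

First find the eigenvalue: Cv = (-1, -2) = -1·(1, 2), so λ = -1.
Then C^5 v = λ^5·v = (-1)^5·(1, 2) = -1·(1, 2) = (-1, -2).

-2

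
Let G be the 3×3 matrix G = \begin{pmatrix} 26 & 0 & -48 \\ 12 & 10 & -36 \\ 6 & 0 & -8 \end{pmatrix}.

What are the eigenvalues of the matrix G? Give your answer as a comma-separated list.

Compute the characteristic polynomial p(λ) = det(λI - G).
Expanding along the first row, p(λ) = λ^3 - 28λ^2 + 260λ - 800.
Try λ = 8: p(8) = 0, so 8 is a root.
Dividing by (λ - 8) leaves λ^2 - 20λ + 100.
The quadratic factor is (λ - 10)^2.
Eigenvalues: 8, 10, 10.

8, 10, 10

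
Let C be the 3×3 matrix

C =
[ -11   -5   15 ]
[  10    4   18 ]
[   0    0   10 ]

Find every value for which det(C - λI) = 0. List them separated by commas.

The characteristic polynomial is p(r) = det(rI - C).
Expanding along the first row, p(r) = r^3 - 3r^2 - 64r - 60.
Rational-root test: r = -6 gives p(-6) = 0.
Factor out (r + 6): p(r) = (r + 6)·(r^2 - 9r - 10).
The quadratic factors as (r + 1)·(r - 10).
Eigenvalues: -6, -1, 10.

-6, -1, 10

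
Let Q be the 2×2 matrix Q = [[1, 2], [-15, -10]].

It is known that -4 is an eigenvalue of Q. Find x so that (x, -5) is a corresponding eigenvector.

2

We need (Q + 4I)v = 0.
Q + 4I = [[5, 2], [-15, -6]].
Row 1: (5)·x + (2)·-5 = 0
Row 2: (-15)·x + (-6)·-5 = 0
Solving gives x = 2.
Check: Q·(2, -5) = (-8, 20) = -4·(2, -5).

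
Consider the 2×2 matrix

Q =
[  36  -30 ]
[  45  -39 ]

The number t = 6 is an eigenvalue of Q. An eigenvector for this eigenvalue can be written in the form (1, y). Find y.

We need (Q - 6I)v = 0.
Q - 6I = [[30, -30], [45, -45]].
Row 1: (30)·1 + (-30)·y = 0
Row 2: (45)·1 + (-45)·y = 0
Solving gives y = 1.
Check: Q·(1, 1) = (6, 6) = 6·(1, 1).

1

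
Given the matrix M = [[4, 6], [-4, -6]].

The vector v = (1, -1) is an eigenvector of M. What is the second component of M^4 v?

First find the eigenvalue: Mv = (-2, 2) = -2·(1, -1), so λ = -2.
Then M^4 v = λ^4·v = (-2)^4·(1, -1) = 16·(1, -1) = (16, -16).

-16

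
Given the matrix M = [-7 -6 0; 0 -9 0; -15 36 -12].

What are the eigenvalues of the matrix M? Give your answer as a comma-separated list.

The characteristic polynomial is p(lambda) = det(lambda·I - M).
Expanding the 3×3 determinant: p(lambda) = lambda^3 + 28·lambda^2 + 255·lambda + 756.
Since p(-9) = 0, lambda = -9 is a root.
Factor out (lambda + 9): p(lambda) = (lambda + 9)·(lambda^2 + 19·lambda + 84).
The quadratic factors as (lambda + 12)·(lambda + 7).
Eigenvalues: -12, -9, -7.

-12, -9, -7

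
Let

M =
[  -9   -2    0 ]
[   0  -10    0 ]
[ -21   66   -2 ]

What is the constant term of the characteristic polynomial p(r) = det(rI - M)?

p(0) = det(0·I − M) = det(−M) = (−1)^3·det(M).
det(M) = -180, so p(0) = 180.

180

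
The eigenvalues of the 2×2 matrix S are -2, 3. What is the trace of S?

trace(S) is the sum of the eigenvalues: (-2) + (3) = 1.

1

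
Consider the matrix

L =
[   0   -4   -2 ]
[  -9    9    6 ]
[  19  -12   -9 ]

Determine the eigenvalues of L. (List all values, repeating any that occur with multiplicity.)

The characteristic polynomial is p(t) = det(tI - L).
Cofactor expansion gives p(t) = t^3 - 7t + 6.
Rational-root test: t = 1 gives p(1) = 0.
Factor out (t - 1): p(t) = (t - 1)·(t^2 + t - 6).
The quadratic factors as (t + 3)·(t - 2).
Eigenvalues: -3, 1, 2.

-3, 1, 2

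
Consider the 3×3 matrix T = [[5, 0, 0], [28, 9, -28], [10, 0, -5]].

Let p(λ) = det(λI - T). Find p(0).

p(0) = det(0·I − T) = det(−T) = (−1)^3·det(T).
det(T) = -225, so p(0) = 225.

225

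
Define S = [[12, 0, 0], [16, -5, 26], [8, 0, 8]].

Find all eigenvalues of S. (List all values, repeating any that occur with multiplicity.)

-5, 8, 12

Set up det(λI - S) = 0.
Expanding the 3×3 determinant: p(λ) = λ^3 - 15λ^2 - 4λ + 480.
Since p(-5) = 0, λ = -5 is a root.
Dividing by (λ + 5) leaves λ^2 - 20λ + 96.
The quadratic factors as (λ - 8)·(λ - 12).
Eigenvalues: -5, 8, 12.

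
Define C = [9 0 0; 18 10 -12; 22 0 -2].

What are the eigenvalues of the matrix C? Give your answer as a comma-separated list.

The characteristic polynomial is p(μ) = det(μI - C).
Expanding the 3×3 determinant: p(μ) = μ^3 - 17μ^2 + 52μ + 180.
Rational-root test: μ = 9 gives p(9) = 0.
Dividing by (μ - 9) leaves μ^2 - 8μ - 20.
The quadratic factors as (μ + 2)·(μ - 10).
Eigenvalues: -2, 9, 10.

-2, 9, 10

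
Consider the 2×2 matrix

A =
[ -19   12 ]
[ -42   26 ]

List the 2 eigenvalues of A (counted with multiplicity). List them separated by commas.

det(A - sI) = (-19 - s)(26 - s) - (12)·(-42) = s^2 - 7s + 10.
This factors as (s - 2)·(s - 5) = 0.
Eigenvalues: 2, 5.

2, 5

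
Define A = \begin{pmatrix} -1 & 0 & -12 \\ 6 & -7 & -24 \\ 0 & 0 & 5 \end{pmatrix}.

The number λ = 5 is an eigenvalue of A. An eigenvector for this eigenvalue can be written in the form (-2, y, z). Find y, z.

-3, 1

We need (A - 5I)v = 0.
A - 5I = [[-6, 0, -12], [6, -12, -24], [0, 0, 0]].
Row 1: (-6)·-2 + (0)·y + (-12)·z = 0
Row 2: (6)·-2 + (-12)·y + (-24)·z = 0
Row 3: (0)·-2 + (0)·y + (0)·z = 0
Solving gives y = -3, z = 1.
Check: A·(-2, -3, 1) = (-10, -15, 5) = 5·(-2, -3, 1).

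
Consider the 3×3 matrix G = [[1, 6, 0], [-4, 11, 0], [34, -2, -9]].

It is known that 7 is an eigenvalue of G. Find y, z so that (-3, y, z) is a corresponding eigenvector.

We need (G - 7I)v = 0.
G - 7I = [[-6, 6, 0], [-4, 4, 0], [34, -2, -16]].
Row 1: (-6)·-3 + (6)·y + (0)·z = 0
Row 2: (-4)·-3 + (4)·y + (0)·z = 0
Row 3: (34)·-3 + (-2)·y + (-16)·z = 0
Solving gives y = -3, z = -6.
Check: G·(-3, -3, -6) = (-21, -21, -42) = 7·(-3, -3, -6).

-3, -6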